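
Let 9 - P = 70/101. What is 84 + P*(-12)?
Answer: -1584/101 ≈ -15.683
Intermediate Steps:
P = 839/101 (P = 9 - 70/101 = 839/101 ≈ 8.3069)
84 + P*(-12) = 84 + (839/101)*(-12) = 84 - 10068/101 = -1584/101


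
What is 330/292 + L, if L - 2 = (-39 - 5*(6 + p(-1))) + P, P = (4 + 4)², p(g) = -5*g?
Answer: -3923/146 ≈ -26.870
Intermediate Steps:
P = 64 (P = 8² = 64)
L = -28 (L = 2 + ((-39 - 5*(6 - 5*(-1))) + 64) = 2 + ((-39 - 5*(6 + 5)) + 64) = 2 + ((-39 - 5*11) + 64) = 2 + ((-39 - 55) + 64) = 2 + (-94 + 64) = 2 - 30 = -28)
330/292 + L = 330/292 - 28 = 330*(1/292) - 28 = 165/146 - 28 = -3923/146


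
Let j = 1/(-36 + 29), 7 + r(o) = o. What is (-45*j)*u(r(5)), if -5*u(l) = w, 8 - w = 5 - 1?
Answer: -36/7 ≈ -5.1429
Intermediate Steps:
r(o) = -7 + o
w = 4 (w = 8 - (5 - 1) = 8 - 1*4 = 8 - 4 = 4)
u(l) = -⅘ (u(l) = -⅕*4 = -⅘)
j = -⅐ (j = 1/(-7) = -⅐ ≈ -0.14286)
(-45*j)*u(r(5)) = -45*(-⅐)*(-⅘) = (45/7)*(-⅘) = -36/7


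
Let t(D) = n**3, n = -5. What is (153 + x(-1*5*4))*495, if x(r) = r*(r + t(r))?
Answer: 1511235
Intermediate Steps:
t(D) = -125 (t(D) = (-5)**3 = -125)
x(r) = r*(-125 + r) (x(r) = r*(r - 125) = r*(-125 + r))
(153 + x(-1*5*4))*495 = (153 + (-1*5*4)*(-125 - 1*5*4))*495 = (153 + (-5*4)*(-125 - 5*4))*495 = (153 - 20*(-125 - 20))*495 = (153 - 20*(-145))*495 = (153 + 2900)*495 = 3053*495 = 1511235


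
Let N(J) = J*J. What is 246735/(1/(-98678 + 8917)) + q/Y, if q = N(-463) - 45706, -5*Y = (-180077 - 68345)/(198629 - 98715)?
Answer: -2750881287103230/124211 ≈ -2.2147e+10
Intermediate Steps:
Y = 124211/249785 (Y = -(-180077 - 68345)/(5*(198629 - 98715)) = -(-248422)/(5*99914) = -1/5*(-124211/49957) = 124211/249785 ≈ 0.49727)
N(J) = J**2
q = 168663 (q = (-463)**2 - 45706 = 214369 - 45706 = 168663)
246735/(1/(-98678 + 8917)) + q/Y = 246735/(1/(-98678 + 8917)) + 168663/(124211/249785) = 246735/(1/(-89761)) + 168663*(249785/124211) = 246735/(-1/89761) + 42129487455/124211 = 246735*(-89761) + 42129487455/124211 = -22147180335 + 42129487455/124211 = -2750881287103230/124211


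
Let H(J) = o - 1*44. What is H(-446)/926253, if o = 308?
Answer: 88/308751 ≈ 0.00028502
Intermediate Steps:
H(J) = 264 (H(J) = 308 - 1*44 = 308 - 44 = 264)
H(-446)/926253 = 264/926253 = 264*(1/926253) = 88/308751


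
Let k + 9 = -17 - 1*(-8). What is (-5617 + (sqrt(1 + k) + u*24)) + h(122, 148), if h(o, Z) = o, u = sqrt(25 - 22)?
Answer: -5495 + 24*sqrt(3) + I*sqrt(17) ≈ -5453.4 + 4.1231*I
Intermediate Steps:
k = -18 (k = -9 + (-17 - 1*(-8)) = -9 + (-17 + 8) = -9 - 9 = -18)
u = sqrt(3) ≈ 1.7320
(-5617 + (sqrt(1 + k) + u*24)) + h(122, 148) = (-5617 + (sqrt(1 - 18) + sqrt(3)*24)) + 122 = (-5617 + (sqrt(-17) + 24*sqrt(3))) + 122 = (-5617 + (I*sqrt(17) + 24*sqrt(3))) + 122 = (-5617 + (24*sqrt(3) + I*sqrt(17))) + 122 = (-5617 + 24*sqrt(3) + I*sqrt(17)) + 122 = -5495 + 24*sqrt(3) + I*sqrt(17)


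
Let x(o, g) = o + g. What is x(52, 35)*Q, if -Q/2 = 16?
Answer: -2784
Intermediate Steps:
Q = -32 (Q = -2*16 = -32)
x(o, g) = g + o
x(52, 35)*Q = (35 + 52)*(-32) = 87*(-32) = -2784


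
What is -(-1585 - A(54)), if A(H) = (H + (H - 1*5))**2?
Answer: 12194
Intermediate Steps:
A(H) = (-5 + 2*H)**2 (A(H) = (H + (H - 5))**2 = (H + (-5 + H))**2 = (-5 + 2*H)**2)
-(-1585 - A(54)) = -(-1585 - (-5 + 2*54)**2) = -(-1585 - (-5 + 108)**2) = -(-1585 - 1*103**2) = -(-1585 - 1*10609) = -(-1585 - 10609) = -1*(-12194) = 12194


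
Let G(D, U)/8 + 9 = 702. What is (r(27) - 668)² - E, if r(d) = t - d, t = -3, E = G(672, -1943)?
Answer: 481660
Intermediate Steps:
G(D, U) = 5544 (G(D, U) = -72 + 8*702 = -72 + 5616 = 5544)
E = 5544
r(d) = -3 - d
(r(27) - 668)² - E = ((-3 - 1*27) - 668)² - 1*5544 = ((-3 - 27) - 668)² - 5544 = (-30 - 668)² - 5544 = (-698)² - 5544 = 487204 - 5544 = 481660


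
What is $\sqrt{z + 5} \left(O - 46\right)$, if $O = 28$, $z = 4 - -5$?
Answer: $- 18 \sqrt{14} \approx -67.35$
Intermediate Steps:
$z = 9$ ($z = 4 + 5 = 9$)
$\sqrt{z + 5} \left(O - 46\right) = \sqrt{9 + 5} \left(28 - 46\right) = \sqrt{14} \left(-18\right) = - 18 \sqrt{14}$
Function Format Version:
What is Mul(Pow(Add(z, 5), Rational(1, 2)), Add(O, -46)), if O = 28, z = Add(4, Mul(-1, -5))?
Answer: Mul(-18, Pow(14, Rational(1, 2))) ≈ -67.350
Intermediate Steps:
z = 9 (z = Add(4, 5) = 9)
Mul(Pow(Add(z, 5), Rational(1, 2)), Add(O, -46)) = Mul(Pow(Add(9, 5), Rational(1, 2)), Add(28, -46)) = Mul(Pow(14, Rational(1, 2)), -18) = Mul(-18, Pow(14, Rational(1, 2)))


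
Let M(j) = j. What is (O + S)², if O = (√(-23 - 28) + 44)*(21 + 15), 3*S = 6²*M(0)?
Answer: 2442960 + 114048*I*√51 ≈ 2.443e+6 + 8.1447e+5*I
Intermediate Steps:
S = 0 (S = (6²*0)/3 = (36*0)/3 = (⅓)*0 = 0)
O = 1584 + 36*I*√51 (O = (√(-51) + 44)*36 = (I*√51 + 44)*36 = (44 + I*√51)*36 = 1584 + 36*I*√51 ≈ 1584.0 + 257.09*I)
(O + S)² = ((1584 + 36*I*√51) + 0)² = (1584 + 36*I*√51)²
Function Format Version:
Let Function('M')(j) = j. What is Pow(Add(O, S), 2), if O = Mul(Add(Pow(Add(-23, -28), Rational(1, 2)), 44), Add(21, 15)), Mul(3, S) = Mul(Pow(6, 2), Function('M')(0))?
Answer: Add(2442960, Mul(114048, I, Pow(51, Rational(1, 2)))) ≈ Add(2.4430e+6, Mul(8.1447e+5, I))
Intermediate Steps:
S = 0 (S = Mul(Rational(1, 3), Mul(Pow(6, 2), 0)) = Mul(Rational(1, 3), Mul(36, 0)) = Mul(Rational(1, 3), 0) = 0)
O = Add(1584, Mul(36, I, Pow(51, Rational(1, 2)))) (O = Mul(Add(Pow(-51, Rational(1, 2)), 44), 36) = Mul(Add(Mul(I, Pow(51, Rational(1, 2))), 44), 36) = Mul(Add(44, Mul(I, Pow(51, Rational(1, 2)))), 36) = Add(1584, Mul(36, I, Pow(51, Rational(1, 2)))) ≈ Add(1584.0, Mul(257.09, I)))
Pow(Add(O, S), 2) = Pow(Add(Add(1584, Mul(36, I, Pow(51, Rational(1, 2)))), 0), 2) = Pow(Add(1584, Mul(36, I, Pow(51, Rational(1, 2)))), 2)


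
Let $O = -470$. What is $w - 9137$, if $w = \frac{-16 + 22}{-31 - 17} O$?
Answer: $- \frac{36313}{4} \approx -9078.3$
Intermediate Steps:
$w = \frac{235}{4}$ ($w = \frac{-16 + 22}{-31 - 17} \left(-470\right) = \frac{6}{-48} \left(-470\right) = 6 \left(- \frac{1}{48}\right) \left(-470\right) = \left(- \frac{1}{8}\right) \left(-470\right) = \frac{235}{4} \approx 58.75$)
$w - 9137 = \frac{235}{4} - 9137 = - \frac{36313}{4}$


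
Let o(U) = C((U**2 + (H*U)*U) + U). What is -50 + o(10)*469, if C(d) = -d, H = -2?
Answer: 42160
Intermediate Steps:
o(U) = U**2 - U (o(U) = -((U**2 + (-2*U)*U) + U) = -((U**2 - 2*U**2) + U) = -(-U**2 + U) = -(U - U**2) = U**2 - U)
-50 + o(10)*469 = -50 + (10*(-1 + 10))*469 = -50 + (10*9)*469 = -50 + 90*469 = -50 + 42210 = 42160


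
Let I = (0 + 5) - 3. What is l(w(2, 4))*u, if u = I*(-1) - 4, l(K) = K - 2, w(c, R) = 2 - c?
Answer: 12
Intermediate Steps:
I = 2 (I = 5 - 3 = 2)
l(K) = -2 + K
u = -6 (u = 2*(-1) - 4 = -2 - 4 = -6)
l(w(2, 4))*u = (-2 + (2 - 1*2))*(-6) = (-2 + (2 - 2))*(-6) = (-2 + 0)*(-6) = -2*(-6) = 12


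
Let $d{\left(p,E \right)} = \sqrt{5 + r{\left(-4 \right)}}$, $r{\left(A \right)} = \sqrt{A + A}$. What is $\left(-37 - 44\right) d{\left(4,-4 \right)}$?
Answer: $- 81 \sqrt{5 + 2 i \sqrt{2}} \approx -187.74 - 49.422 i$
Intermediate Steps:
$r{\left(A \right)} = \sqrt{2} \sqrt{A}$ ($r{\left(A \right)} = \sqrt{2 A} = \sqrt{2} \sqrt{A}$)
$d{\left(p,E \right)} = \sqrt{5 + 2 i \sqrt{2}}$ ($d{\left(p,E \right)} = \sqrt{5 + \sqrt{2} \sqrt{-4}} = \sqrt{5 + \sqrt{2} \cdot 2 i} = \sqrt{5 + 2 i \sqrt{2}}$)
$\left(-37 - 44\right) d{\left(4,-4 \right)} = \left(-37 - 44\right) \sqrt{5 + 2 i \sqrt{2}} = - 81 \sqrt{5 + 2 i \sqrt{2}}$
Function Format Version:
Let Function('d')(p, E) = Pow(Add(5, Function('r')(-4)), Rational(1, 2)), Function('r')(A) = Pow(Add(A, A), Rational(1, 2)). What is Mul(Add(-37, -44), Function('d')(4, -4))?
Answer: Mul(-81, Pow(Add(5, Mul(2, I, Pow(2, Rational(1, 2)))), Rational(1, 2))) ≈ Add(-187.74, Mul(-49.422, I))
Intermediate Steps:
Function('r')(A) = Mul(Pow(2, Rational(1, 2)), Pow(A, Rational(1, 2))) (Function('r')(A) = Pow(Mul(2, A), Rational(1, 2)) = Mul(Pow(2, Rational(1, 2)), Pow(A, Rational(1, 2))))
Function('d')(p, E) = Pow(Add(5, Mul(2, I, Pow(2, Rational(1, 2)))), Rational(1, 2)) (Function('d')(p, E) = Pow(Add(5, Mul(Pow(2, Rational(1, 2)), Pow(-4, Rational(1, 2)))), Rational(1, 2)) = Pow(Add(5, Mul(Pow(2, Rational(1, 2)), Mul(2, I))), Rational(1, 2)) = Pow(Add(5, Mul(2, I, Pow(2, Rational(1, 2)))), Rational(1, 2)))
Mul(Add(-37, -44), Function('d')(4, -4)) = Mul(Add(-37, -44), Pow(Add(5, Mul(2, I, Pow(2, Rational(1, 2)))), Rational(1, 2))) = Mul(-81, Pow(Add(5, Mul(2, I, Pow(2, Rational(1, 2)))), Rational(1, 2)))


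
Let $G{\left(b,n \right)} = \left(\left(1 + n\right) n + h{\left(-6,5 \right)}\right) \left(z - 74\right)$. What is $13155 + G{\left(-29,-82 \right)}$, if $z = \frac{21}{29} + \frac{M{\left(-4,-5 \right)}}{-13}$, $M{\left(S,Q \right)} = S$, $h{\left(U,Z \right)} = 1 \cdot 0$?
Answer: $- \frac{177755343}{377} \approx -4.715 \cdot 10^{5}$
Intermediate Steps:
$h{\left(U,Z \right)} = 0$
$z = \frac{389}{377}$ ($z = \frac{21}{29} - \frac{4}{-13} = 21 \cdot \frac{1}{29} - - \frac{4}{13} = \frac{21}{29} + \frac{4}{13} = \frac{389}{377} \approx 1.0318$)
$G{\left(b,n \right)} = - \frac{27509 n \left(1 + n\right)}{377}$ ($G{\left(b,n \right)} = \left(\left(1 + n\right) n + 0\right) \left(\frac{389}{377} - 74\right) = \left(n \left(1 + n\right) + 0\right) \left(- \frac{27509}{377}\right) = n \left(1 + n\right) \left(- \frac{27509}{377}\right) = - \frac{27509 n \left(1 + n\right)}{377}$)
$13155 + G{\left(-29,-82 \right)} = 13155 + \frac{27509}{377} \left(-82\right) \left(-1 - -82\right) = 13155 + \frac{27509}{377} \left(-82\right) \left(-1 + 82\right) = 13155 + \frac{27509}{377} \left(-82\right) 81 = 13155 - \frac{182714778}{377} = - \frac{177755343}{377}$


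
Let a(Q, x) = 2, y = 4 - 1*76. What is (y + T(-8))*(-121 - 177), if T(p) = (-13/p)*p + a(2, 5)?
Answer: 24734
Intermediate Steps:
y = -72 (y = 4 - 76 = -72)
T(p) = -11 (T(p) = (-13/p)*p + 2 = -13 + 2 = -11)
(y + T(-8))*(-121 - 177) = (-72 - 11)*(-121 - 177) = -83*(-298) = 24734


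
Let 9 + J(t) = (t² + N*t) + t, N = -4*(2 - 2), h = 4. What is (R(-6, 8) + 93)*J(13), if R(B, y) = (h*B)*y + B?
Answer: -18165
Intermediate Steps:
N = 0 (N = -4*0 = 0)
R(B, y) = B + 4*B*y (R(B, y) = (4*B)*y + B = 4*B*y + B = B + 4*B*y)
J(t) = -9 + t + t² (J(t) = -9 + ((t² + 0*t) + t) = -9 + ((t² + 0) + t) = -9 + (t² + t) = -9 + (t + t²) = -9 + t + t²)
(R(-6, 8) + 93)*J(13) = (-6*(1 + 4*8) + 93)*(-9 + 13 + 13²) = (-6*(1 + 32) + 93)*(-9 + 13 + 169) = (-6*33 + 93)*173 = (-198 + 93)*173 = -105*173 = -18165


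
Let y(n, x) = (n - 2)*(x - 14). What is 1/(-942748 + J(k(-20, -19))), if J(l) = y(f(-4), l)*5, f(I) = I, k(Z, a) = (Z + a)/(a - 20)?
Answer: -1/942358 ≈ -1.0612e-6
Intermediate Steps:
k(Z, a) = (Z + a)/(-20 + a)
y(n, x) = (-14 + x)*(-2 + n) (y(n, x) = (-2 + n)*(-14 + x) = (-14 + x)*(-2 + n))
J(l) = 420 - 30*l (J(l) = (28 - 14*(-4) - 2*l - 4*l)*5 = (28 + 56 - 2*l - 4*l)*5 = (84 - 6*l)*5 = 420 - 30*l)
1/(-942748 + J(k(-20, -19))) = 1/(-942748 + (420 - 30*(-20 - 19)/(-20 - 19))) = 1/(-942748 + (420 - 30*(-39)/(-39))) = 1/(-942748 + (420 - (-10)*(-39)/13)) = 1/(-942748 + (420 - 30*1)) = 1/(-942748 + (420 - 30)) = 1/(-942748 + 390) = 1/(-942358) = -1/942358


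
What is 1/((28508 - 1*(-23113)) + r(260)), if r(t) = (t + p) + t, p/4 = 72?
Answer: 1/52429 ≈ 1.9073e-5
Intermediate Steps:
p = 288 (p = 4*72 = 288)
r(t) = 288 + 2*t (r(t) = (t + 288) + t = (288 + t) + t = 288 + 2*t)
1/((28508 - 1*(-23113)) + r(260)) = 1/((28508 - 1*(-23113)) + (288 + 2*260)) = 1/((28508 + 23113) + (288 + 520)) = 1/(51621 + 808) = 1/52429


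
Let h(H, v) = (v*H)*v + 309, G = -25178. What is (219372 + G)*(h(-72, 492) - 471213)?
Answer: -3475977833328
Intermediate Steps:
h(H, v) = 309 + H*v² (h(H, v) = (H*v)*v + 309 = H*v² + 309 = 309 + H*v²)
(219372 + G)*(h(-72, 492) - 471213) = (219372 - 25178)*((309 - 72*492²) - 471213) = 194194*((309 - 72*242064) - 471213) = 194194*((309 - 17428608) - 471213) = 194194*(-17428299 - 471213) = 194194*(-17899512) = -3475977833328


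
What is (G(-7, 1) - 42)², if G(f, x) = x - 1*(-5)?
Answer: 1296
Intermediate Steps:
G(f, x) = 5 + x (G(f, x) = x + 5 = 5 + x)
(G(-7, 1) - 42)² = ((5 + 1) - 42)² = (6 - 42)² = (-36)² = 1296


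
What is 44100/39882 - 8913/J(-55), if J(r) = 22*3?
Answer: -19586537/146234 ≈ -133.94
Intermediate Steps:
J(r) = 66
44100/39882 - 8913/J(-55) = 44100/39882 - 8913/66 = 44100*(1/39882) - 8913*1/66 = 7350/6647 - 2971/22 = -19586537/146234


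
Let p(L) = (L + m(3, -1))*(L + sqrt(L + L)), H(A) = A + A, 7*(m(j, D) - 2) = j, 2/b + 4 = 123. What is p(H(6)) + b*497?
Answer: 21598/119 + 202*sqrt(6)/7 ≈ 252.18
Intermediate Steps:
b = 2/119 (b = 2/(-4 + 123) = 2/119 ≈ 0.016807)
m(j, D) = 2 + j/7
H(A) = 2*A
p(L) = (17/7 + L)*(L + sqrt(2)*sqrt(L)) (p(L) = (L + (2 + (1/7)*3))*(L + sqrt(L + L)) = (L + (2 + 3/7))*(L + sqrt(2*L)) = (L + 17/7)*(L + sqrt(2)*sqrt(L)) = (17/7 + L)*(L + sqrt(2)*sqrt(L)))
p(H(6)) + b*497 = ((2*6)**2 + 17*(2*6)/7 + sqrt(2)*(2*6)**(3/2) + 17*sqrt(2)*sqrt(2*6)/7) + (2/119)*497 = (12**2 + (17/7)*12 + sqrt(2)*12**(3/2) + 17*sqrt(2)*sqrt(12)/7) + 142/17 = (144 + 204/7 + sqrt(2)*(24*sqrt(3)) + 17*sqrt(2)*(2*sqrt(3))/7) + 142/17 = (144 + 204/7 + 24*sqrt(6) + 34*sqrt(6)/7) + 142/17 = (1212/7 + 202*sqrt(6)/7) + 142/17 = 21598/119 + 202*sqrt(6)/7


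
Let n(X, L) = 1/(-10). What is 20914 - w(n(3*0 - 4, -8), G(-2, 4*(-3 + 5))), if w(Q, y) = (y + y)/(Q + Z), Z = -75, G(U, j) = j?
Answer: 15706574/751 ≈ 20914.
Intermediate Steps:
n(X, L) = -⅒
w(Q, y) = 2*y/(-75 + Q) (w(Q, y) = (y + y)/(Q - 75) = (2*y)/(-75 + Q) = 2*y/(-75 + Q))
20914 - w(n(3*0 - 4, -8), G(-2, 4*(-3 + 5))) = 20914 - 2*4*(-3 + 5)/(-75 - ⅒) = 20914 - 2*4*2/(-751/10) = 20914 - 2*8*(-10)/751 = 20914 - 1*(-160/751) = 20914 + 160/751 = 15706574/751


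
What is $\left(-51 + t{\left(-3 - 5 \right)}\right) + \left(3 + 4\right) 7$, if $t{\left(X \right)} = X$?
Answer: $-10$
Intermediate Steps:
$\left(-51 + t{\left(-3 - 5 \right)}\right) + \left(3 + 4\right) 7 = \left(-51 - 8\right) + \left(3 + 4\right) 7 = \left(-51 - 8\right) + 7 \cdot 7 = -59 + 49 = -10$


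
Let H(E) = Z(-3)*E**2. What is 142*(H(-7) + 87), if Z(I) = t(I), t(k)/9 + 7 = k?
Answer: -613866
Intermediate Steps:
t(k) = -63 + 9*k
Z(I) = -63 + 9*I
H(E) = -90*E**2 (H(E) = (-63 + 9*(-3))*E**2 = (-63 - 27)*E**2 = -90*E**2)
142*(H(-7) + 87) = 142*(-90*(-7)**2 + 87) = 142*(-90*49 + 87) = 142*(-4410 + 87) = 142*(-4323) = -613866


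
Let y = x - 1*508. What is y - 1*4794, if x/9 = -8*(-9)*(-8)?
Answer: -10486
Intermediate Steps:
x = -5184 (x = 9*(-8*(-9)*(-8)) = 9*(72*(-8)) = 9*(-576) = -5184)
y = -5692 (y = -5184 - 1*508 = -5184 - 508 = -5692)
y - 1*4794 = -5692 - 1*4794 = -5692 - 4794 = -10486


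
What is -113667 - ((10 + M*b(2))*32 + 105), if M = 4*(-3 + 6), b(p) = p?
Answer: -114860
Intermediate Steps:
M = 12 (M = 4*3 = 12)
-113667 - ((10 + M*b(2))*32 + 105) = -113667 - ((10 + 12*2)*32 + 105) = -113667 - ((10 + 24)*32 + 105) = -113667 - (34*32 + 105) = -113667 - (1088 + 105) = -113667 - 1*1193 = -113667 - 1193 = -114860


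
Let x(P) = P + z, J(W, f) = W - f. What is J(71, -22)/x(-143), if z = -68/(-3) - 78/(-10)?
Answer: -1395/1688 ≈ -0.82642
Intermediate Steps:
z = 457/15 (z = -68*(-⅓) - 78*(-⅒) = 68/3 + 39/5 = 457/15 ≈ 30.467)
x(P) = 457/15 + P (x(P) = P + 457/15 = 457/15 + P)
J(71, -22)/x(-143) = (71 - 1*(-22))/(457/15 - 143) = (71 + 22)/(-1688/15) = 93*(-15/1688) = -1395/1688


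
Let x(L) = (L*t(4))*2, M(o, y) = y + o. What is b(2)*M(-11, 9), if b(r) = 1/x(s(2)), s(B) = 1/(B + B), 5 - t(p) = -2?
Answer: -4/7 ≈ -0.57143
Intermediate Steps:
t(p) = 7 (t(p) = 5 - 1*(-2) = 5 + 2 = 7)
s(B) = 1/(2*B)
M(o, y) = o + y
x(L) = 14*L (x(L) = (L*7)*2 = (7*L)*2 = 14*L)
b(r) = 2/7 (b(r) = 1/(14*((1/2)/2)) = 1/(14*((1/2)*(1/2))) = 1/(14*(1/4)) = 1/(7/2) = 2/7)
b(2)*M(-11, 9) = 2*(-11 + 9)/7 = (2/7)*(-2) = -4/7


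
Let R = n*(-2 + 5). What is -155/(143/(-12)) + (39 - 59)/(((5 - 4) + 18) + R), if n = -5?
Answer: 1145/143 ≈ 8.0070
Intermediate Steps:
R = -15 (R = -5*(-2 + 5) = -5*3 = -15)
-155/(143/(-12)) + (39 - 59)/(((5 - 4) + 18) + R) = -155/(143/(-12)) + (39 - 59)/(((5 - 4) + 18) - 15) = -155/(143*(-1/12)) - 20/((1 + 18) - 15) = -155/(-143/12) - 20/(19 - 15) = -12/143*(-155) - 20/4 = 1860/143 - 20*1/4 = 1860/143 - 5 = 1145/143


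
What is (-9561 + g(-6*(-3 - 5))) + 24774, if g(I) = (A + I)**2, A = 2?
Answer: 17713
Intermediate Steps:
g(I) = (2 + I)**2
(-9561 + g(-6*(-3 - 5))) + 24774 = (-9561 + (2 - 6*(-3 - 5))**2) + 24774 = (-9561 + (2 - 6*(-8))**2) + 24774 = (-9561 + (2 + 48)**2) + 24774 = (-9561 + 50**2) + 24774 = (-9561 + 2500) + 24774 = -7061 + 24774 = 17713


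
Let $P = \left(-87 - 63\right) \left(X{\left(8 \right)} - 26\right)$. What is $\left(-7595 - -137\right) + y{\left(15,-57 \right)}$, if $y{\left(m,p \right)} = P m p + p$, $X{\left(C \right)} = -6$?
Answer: $-4111515$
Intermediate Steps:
$P = 4800$ ($P = \left(-87 - 63\right) \left(-6 - 26\right) = - 150 \left(-6 - 26\right) = \left(-150\right) \left(-32\right) = 4800$)
$y{\left(m,p \right)} = p + 4800 m p$ ($y{\left(m,p \right)} = 4800 m p + p = p + 4800 m p$)
$\left(-7595 - -137\right) + y{\left(15,-57 \right)} = \left(-7595 - -137\right) - 57 \left(1 + 4800 \cdot 15\right) = \left(-7595 + \left(192 - 55\right)\right) - 57 \left(1 + 72000\right) = \left(-7595 + 137\right) - 4104057 = -7458 - 4104057 = -4111515$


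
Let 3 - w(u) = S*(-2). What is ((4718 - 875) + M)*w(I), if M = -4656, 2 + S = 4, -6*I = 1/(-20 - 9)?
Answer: -5691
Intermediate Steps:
I = 1/174 (I = -1/(6*(-20 - 9)) = -1/6/(-29) = -1/6*(-1/29) = 1/174 ≈ 0.0057471)
S = 2 (S = -2 + 4 = 2)
w(u) = 7 (w(u) = 3 - 2*(-2) = 3 - 1*(-4) = 3 + 4 = 7)
((4718 - 875) + M)*w(I) = ((4718 - 875) - 4656)*7 = (3843 - 4656)*7 = -813*7 = -5691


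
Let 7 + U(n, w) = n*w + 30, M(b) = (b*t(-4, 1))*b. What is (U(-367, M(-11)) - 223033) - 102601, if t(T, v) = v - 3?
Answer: -236797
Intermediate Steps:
t(T, v) = -3 + v
M(b) = -2*b**2 (M(b) = (b*(-3 + 1))*b = (b*(-2))*b = (-2*b)*b = -2*b**2)
U(n, w) = 23 + n*w (U(n, w) = -7 + (n*w + 30) = -7 + (30 + n*w) = 23 + n*w)
(U(-367, M(-11)) - 223033) - 102601 = ((23 - (-734)*(-11)**2) - 223033) - 102601 = ((23 - (-734)*121) - 223033) - 102601 = ((23 - 367*(-242)) - 223033) - 102601 = ((23 + 88814) - 223033) - 102601 = (88837 - 223033) - 102601 = -134196 - 102601 = -236797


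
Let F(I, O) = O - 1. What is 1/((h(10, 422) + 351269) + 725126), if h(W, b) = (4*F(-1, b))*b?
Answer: 1/1787043 ≈ 5.5958e-7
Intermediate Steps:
F(I, O) = -1 + O
h(W, b) = b*(-4 + 4*b) (h(W, b) = (4*(-1 + b))*b = (-4 + 4*b)*b = b*(-4 + 4*b))
1/((h(10, 422) + 351269) + 725126) = 1/((4*422*(-1 + 422) + 351269) + 725126) = 1/((4*422*421 + 351269) + 725126) = 1/((710648 + 351269) + 725126) = 1/(1061917 + 725126) = 1/1787043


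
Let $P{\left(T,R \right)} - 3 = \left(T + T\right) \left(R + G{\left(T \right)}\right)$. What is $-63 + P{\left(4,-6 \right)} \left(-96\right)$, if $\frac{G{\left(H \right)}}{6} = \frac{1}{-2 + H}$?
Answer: $1953$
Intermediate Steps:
$G{\left(H \right)} = \frac{6}{-2 + H}$
$P{\left(T,R \right)} = 3 + 2 T \left(R + \frac{6}{-2 + T}\right)$ ($P{\left(T,R \right)} = 3 + \left(T + T\right) \left(R + \frac{6}{-2 + T}\right) = 3 + 2 T \left(R + \frac{6}{-2 + T}\right)$)
$-63 + P{\left(4,-6 \right)} \left(-96\right) = -63 + \frac{12 \cdot 4 + \left(-2 + 4\right) \left(3 + 2 \left(-6\right) 4\right)}{-2 + 4} \left(-96\right) = -63 + \frac{48 + 2 \left(3 - 48\right)}{2} \left(-96\right) = -63 + \frac{48 + 2 \left(-45\right)}{2} \left(-96\right) = -63 + \frac{48 - 90}{2} \left(-96\right) = -63 + \frac{1}{2} \left(-42\right) \left(-96\right) = -63 - -2016 = -63 + 2016 = 1953$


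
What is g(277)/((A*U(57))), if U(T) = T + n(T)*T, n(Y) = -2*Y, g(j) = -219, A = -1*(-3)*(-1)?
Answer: -73/6441 ≈ -0.011334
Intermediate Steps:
A = -3 (A = 3*(-1) = -3)
U(T) = T - 2*T**2 (U(T) = T + (-2*T)*T = T - 2*T**2)
g(277)/((A*U(57))) = -219*(-1/(171*(1 - 2*57))) = -219*(-1/(171*(1 - 114))) = -219/((-171*(-113))) = -219/((-3*(-6441))) = -219/19323 = -219*1/19323 = -73/6441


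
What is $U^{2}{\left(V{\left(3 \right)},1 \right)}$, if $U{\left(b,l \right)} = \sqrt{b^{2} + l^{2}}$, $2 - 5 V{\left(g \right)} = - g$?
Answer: $2$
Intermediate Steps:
$V{\left(g \right)} = \frac{2}{5} + \frac{g}{5}$ ($V{\left(g \right)} = \frac{2}{5} - \frac{\left(-1\right) g}{5} = \frac{2}{5} + \frac{g}{5}$)
$U^{2}{\left(V{\left(3 \right)},1 \right)} = \left(\sqrt{\left(\frac{2}{5} + \frac{1}{5} \cdot 3\right)^{2} + 1^{2}}\right)^{2} = \left(\sqrt{\left(\frac{2}{5} + \frac{3}{5}\right)^{2} + 1}\right)^{2} = \left(\sqrt{1^{2} + 1}\right)^{2} = \left(\sqrt{1 + 1}\right)^{2} = \left(\sqrt{2}\right)^{2} = 2$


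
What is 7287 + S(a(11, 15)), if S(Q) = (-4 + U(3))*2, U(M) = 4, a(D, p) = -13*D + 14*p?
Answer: 7287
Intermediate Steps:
S(Q) = 0 (S(Q) = (-4 + 4)*2 = 0*2 = 0)
7287 + S(a(11, 15)) = 7287 + 0 = 7287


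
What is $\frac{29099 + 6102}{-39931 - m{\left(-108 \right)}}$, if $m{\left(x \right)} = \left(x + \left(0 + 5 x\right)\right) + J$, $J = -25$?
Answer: $- \frac{35201}{39258} \approx -0.89666$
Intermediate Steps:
$m{\left(x \right)} = -25 + 6 x$ ($m{\left(x \right)} = \left(x + \left(0 + 5 x\right)\right) - 25 = \left(x + 5 x\right) - 25 = 6 x - 25 = -25 + 6 x$)
$\frac{29099 + 6102}{-39931 - m{\left(-108 \right)}} = \frac{29099 + 6102}{-39931 - \left(-25 + 6 \left(-108\right)\right)} = \frac{35201}{-39931 - \left(-25 - 648\right)} = \frac{35201}{-39931 - -673} = \frac{35201}{-39931 + 673} = \frac{35201}{-39258} = 35201 \left(- \frac{1}{39258}\right) = - \frac{35201}{39258}$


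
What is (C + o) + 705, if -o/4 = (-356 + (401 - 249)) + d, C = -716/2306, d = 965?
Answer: -2697225/1153 ≈ -2339.3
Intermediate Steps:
C = -358/1153 (C = -716*1/2306 = -358/1153 ≈ -0.31049)
o = -3044 (o = -4*((-356 + (401 - 249)) + 965) = -4*((-356 + 152) + 965) = -4*(-204 + 965) = -4*761 = -3044)
(C + o) + 705 = (-358/1153 - 3044) + 705 = -3510090/1153 + 705 = -2697225/1153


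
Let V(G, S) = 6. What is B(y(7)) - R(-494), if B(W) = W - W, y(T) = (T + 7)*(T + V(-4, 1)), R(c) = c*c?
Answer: -244036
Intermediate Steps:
R(c) = c**2
y(T) = (6 + T)*(7 + T) (y(T) = (T + 7)*(T + 6) = (7 + T)*(6 + T) = (6 + T)*(7 + T))
B(W) = 0
B(y(7)) - R(-494) = 0 - 1*(-494)**2 = 0 - 1*244036 = 0 - 244036 = -244036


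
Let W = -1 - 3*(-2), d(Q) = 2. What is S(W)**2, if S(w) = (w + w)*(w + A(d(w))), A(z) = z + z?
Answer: 8100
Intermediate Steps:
A(z) = 2*z
W = 5 (W = -1 + 6 = 5)
S(w) = 2*w*(4 + w) (S(w) = (w + w)*(w + 2*2) = (2*w)*(w + 4) = (2*w)*(4 + w) = 2*w*(4 + w))
S(W)**2 = (2*5*(4 + 5))**2 = (2*5*9)**2 = 90**2 = 8100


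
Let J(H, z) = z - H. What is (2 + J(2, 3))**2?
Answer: 9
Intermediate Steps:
(2 + J(2, 3))**2 = (2 + (3 - 1*2))**2 = (2 + (3 - 2))**2 = (2 + 1)**2 = 3**2 = 9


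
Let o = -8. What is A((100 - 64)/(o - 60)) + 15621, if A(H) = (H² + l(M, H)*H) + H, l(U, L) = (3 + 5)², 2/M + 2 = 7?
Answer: 4504605/289 ≈ 15587.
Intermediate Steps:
M = ⅖ (M = 2/(-2 + 7) = 2/5 = 2*(⅕) = ⅖ ≈ 0.40000)
l(U, L) = 64 (l(U, L) = 8² = 64)
A(H) = H² + 65*H (A(H) = (H² + 64*H) + H = H² + 65*H)
A((100 - 64)/(o - 60)) + 15621 = ((100 - 64)/(-8 - 60))*(65 + (100 - 64)/(-8 - 60)) + 15621 = (36/(-68))*(65 + 36/(-68)) + 15621 = (36*(-1/68))*(65 + 36*(-1/68)) + 15621 = -9*(65 - 9/17)/17 + 15621 = -9/17*1096/17 + 15621 = -9864/289 + 15621 = 4504605/289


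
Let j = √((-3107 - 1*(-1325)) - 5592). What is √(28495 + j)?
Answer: √(28495 + I*√7374) ≈ 168.8 + 0.2543*I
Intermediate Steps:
j = I*√7374 (j = √((-3107 + 1325) - 5592) = √(-1782 - 5592) = √(-7374) = I*√7374 ≈ 85.872*I)
√(28495 + j) = √(28495 + I*√7374)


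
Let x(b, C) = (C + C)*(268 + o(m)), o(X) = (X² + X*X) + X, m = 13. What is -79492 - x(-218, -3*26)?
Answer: 17072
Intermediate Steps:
o(X) = X + 2*X² (o(X) = (X² + X²) + X = 2*X² + X = X + 2*X²)
x(b, C) = 1238*C (x(b, C) = (C + C)*(268 + 13*(1 + 2*13)) = (2*C)*(268 + 13*(1 + 26)) = (2*C)*(268 + 13*27) = (2*C)*(268 + 351) = (2*C)*619 = 1238*C)
-79492 - x(-218, -3*26) = -79492 - 1238*(-3*26) = -79492 - 1238*(-78) = -79492 - 1*(-96564) = -79492 + 96564 = 17072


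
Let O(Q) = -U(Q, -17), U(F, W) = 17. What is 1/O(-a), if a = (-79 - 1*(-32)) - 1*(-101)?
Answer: -1/17 ≈ -0.058824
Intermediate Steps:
a = 54 (a = (-79 + 32) + 101 = -47 + 101 = 54)
O(Q) = -17 (O(Q) = -1*17 = -17)
1/O(-a) = 1/(-17) = -1/17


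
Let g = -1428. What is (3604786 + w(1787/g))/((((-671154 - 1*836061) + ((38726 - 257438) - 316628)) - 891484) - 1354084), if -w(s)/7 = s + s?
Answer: -52527137/62484078 ≈ -0.84065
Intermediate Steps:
w(s) = -14*s (w(s) = -7*(s + s) = -14*s)
(3604786 + w(1787/g))/((((-671154 - 1*836061) + ((38726 - 257438) - 316628)) - 891484) - 1354084) = (3604786 - 25018/(-1428))/((((-671154 - 1*836061) + ((38726 - 257438) - 316628)) - 891484) - 1354084) = (3604786 - 25018*(-1)/1428)/((((-671154 - 836061) + (-218712 - 316628)) - 891484) - 1354084) = (3604786 - 14*(-1787/1428))/(((-1507215 - 535340) - 891484) - 1354084) = (3604786 + 1787/102)/((-2042555 - 891484) - 1354084) = 367689959/(102*(-2934039 - 1354084)) = (367689959/102)/(-4288123) = (367689959/102)*(-1/4288123) = -52527137/62484078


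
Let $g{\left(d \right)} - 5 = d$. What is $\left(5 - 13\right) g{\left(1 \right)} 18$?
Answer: $-864$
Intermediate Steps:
$g{\left(d \right)} = 5 + d$
$\left(5 - 13\right) g{\left(1 \right)} 18 = \left(5 - 13\right) \left(5 + 1\right) 18 = \left(-8\right) 6 \cdot 18 = \left(-48\right) 18 = -864$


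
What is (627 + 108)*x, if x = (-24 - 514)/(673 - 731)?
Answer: 197715/29 ≈ 6817.8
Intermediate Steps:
x = 269/29 (x = -538/(-58) = -538*(-1/58) = 269/29 ≈ 9.2759)
(627 + 108)*x = (627 + 108)*(269/29) = 735*(269/29) = 197715/29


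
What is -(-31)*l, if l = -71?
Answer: -2201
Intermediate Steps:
-(-31)*l = -(-31)*(-71) = -31*71 = -2201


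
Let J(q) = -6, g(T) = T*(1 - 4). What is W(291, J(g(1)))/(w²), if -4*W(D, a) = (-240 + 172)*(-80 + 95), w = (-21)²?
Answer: 85/64827 ≈ 0.0013112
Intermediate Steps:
g(T) = -3*T (g(T) = T*(-3) = -3*T)
w = 441
W(D, a) = 255 (W(D, a) = -(-240 + 172)*(-80 + 95)/4 = -(-17)*15 = -¼*(-1020) = 255)
W(291, J(g(1)))/(w²) = 255/(441²) = 255/194481 = 255*(1/194481) = 85/64827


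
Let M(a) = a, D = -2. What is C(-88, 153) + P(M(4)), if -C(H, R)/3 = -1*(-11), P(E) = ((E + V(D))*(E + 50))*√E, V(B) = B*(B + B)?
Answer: 1263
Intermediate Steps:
V(B) = 2*B² (V(B) = B*(2*B) = 2*B²)
P(E) = √E*(8 + E)*(50 + E) (P(E) = ((E + 2*(-2)²)*(E + 50))*√E = ((E + 2*4)*(50 + E))*√E = ((E + 8)*(50 + E))*√E = ((8 + E)*(50 + E))*√E = √E*(8 + E)*(50 + E))
C(H, R) = -33 (C(H, R) = -(-3)*(-11) = -3*11 = -33)
C(-88, 153) + P(M(4)) = -33 + √4*(400 + 4² + 58*4) = -33 + 2*(400 + 16 + 232) = -33 + 2*648 = -33 + 1296 = 1263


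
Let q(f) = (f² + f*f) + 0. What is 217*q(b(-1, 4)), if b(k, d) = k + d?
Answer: 3906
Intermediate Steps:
b(k, d) = d + k
q(f) = 2*f² (q(f) = (f² + f²) + 0 = 2*f² + 0 = 2*f²)
217*q(b(-1, 4)) = 217*(2*(4 - 1)²) = 217*(2*3²) = 217*(2*9) = 217*18 = 3906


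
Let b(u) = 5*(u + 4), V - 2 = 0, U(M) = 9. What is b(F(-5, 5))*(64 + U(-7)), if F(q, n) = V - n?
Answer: 365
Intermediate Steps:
V = 2 (V = 2 + 0 = 2)
F(q, n) = 2 - n
b(u) = 20 + 5*u (b(u) = 5*(4 + u) = 20 + 5*u)
b(F(-5, 5))*(64 + U(-7)) = (20 + 5*(2 - 1*5))*(64 + 9) = (20 + 5*(2 - 5))*73 = (20 + 5*(-3))*73 = (20 - 15)*73 = 5*73 = 365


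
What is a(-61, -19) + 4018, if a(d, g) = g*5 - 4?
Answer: 3919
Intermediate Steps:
a(d, g) = -4 + 5*g (a(d, g) = 5*g - 4 = -4 + 5*g)
a(-61, -19) + 4018 = (-4 + 5*(-19)) + 4018 = (-4 - 95) + 4018 = -99 + 4018 = 3919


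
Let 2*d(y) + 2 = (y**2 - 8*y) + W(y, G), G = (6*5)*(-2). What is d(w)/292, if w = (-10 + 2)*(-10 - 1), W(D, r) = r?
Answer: 3489/292 ≈ 11.949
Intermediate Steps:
G = -60 (G = 30*(-2) = -60)
w = 88 (w = -8*(-11) = 88)
d(y) = -31 + y**2/2 - 4*y (d(y) = -1 + ((y**2 - 8*y) - 60)/2 = -1 + (-60 + y**2 - 8*y)/2 = -1 + (-30 + y**2/2 - 4*y) = -31 + y**2/2 - 4*y)
d(w)/292 = (-31 + (1/2)*88**2 - 4*88)/292 = (-31 + (1/2)*7744 - 352)*(1/292) = (-31 + 3872 - 352)*(1/292) = 3489*(1/292) = 3489/292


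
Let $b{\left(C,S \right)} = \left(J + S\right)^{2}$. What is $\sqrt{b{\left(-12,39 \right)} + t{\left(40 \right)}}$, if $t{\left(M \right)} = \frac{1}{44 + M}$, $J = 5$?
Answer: $\frac{5 \sqrt{136605}}{42} \approx 44.0$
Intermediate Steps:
$b{\left(C,S \right)} = \left(5 + S\right)^{2}$
$\sqrt{b{\left(-12,39 \right)} + t{\left(40 \right)}} = \sqrt{\left(5 + 39\right)^{2} + \frac{1}{44 + 40}} = \sqrt{44^{2} + \frac{1}{84}} = \sqrt{1936 + \frac{1}{84}} = \sqrt{\frac{162625}{84}} = \frac{5 \sqrt{136605}}{42}$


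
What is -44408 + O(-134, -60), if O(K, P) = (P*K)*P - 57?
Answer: -526865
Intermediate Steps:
O(K, P) = -57 + K*P² (O(K, P) = (K*P)*P - 57 = K*P² - 57 = -57 + K*P²)
-44408 + O(-134, -60) = -44408 + (-57 - 134*(-60)²) = -44408 + (-57 - 134*3600) = -44408 + (-57 - 482400) = -44408 - 482457 = -526865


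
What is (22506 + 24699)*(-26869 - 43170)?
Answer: -3306190995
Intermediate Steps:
(22506 + 24699)*(-26869 - 43170) = 47205*(-70039) = -3306190995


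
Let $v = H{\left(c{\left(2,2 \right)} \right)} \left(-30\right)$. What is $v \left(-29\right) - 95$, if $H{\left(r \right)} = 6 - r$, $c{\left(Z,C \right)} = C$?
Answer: $3385$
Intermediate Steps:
$v = -120$ ($v = \left(6 - 2\right) \left(-30\right) = 4 \left(-30\right) = -120$)
$v \left(-29\right) - 95 = \left(-120\right) \left(-29\right) - 95 = 3480 - 95 = 3385$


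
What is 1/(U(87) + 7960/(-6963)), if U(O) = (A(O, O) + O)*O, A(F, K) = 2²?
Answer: 6963/55118111 ≈ 0.00012633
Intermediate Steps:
A(F, K) = 4
U(O) = O*(4 + O) (U(O) = (4 + O)*O = O*(4 + O))
1/(U(87) + 7960/(-6963)) = 1/(87*(4 + 87) + 7960/(-6963)) = 1/(87*91 + 7960*(-1/6963)) = 1/(7917 - 7960/6963) = 1/(55118111/6963) = 6963/55118111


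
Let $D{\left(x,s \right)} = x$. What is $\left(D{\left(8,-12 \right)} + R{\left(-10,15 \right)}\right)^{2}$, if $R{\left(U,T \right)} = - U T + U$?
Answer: $21904$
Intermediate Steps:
$R{\left(U,T \right)} = U - T U$ ($R{\left(U,T \right)} = - T U + U = U - T U$)
$\left(D{\left(8,-12 \right)} + R{\left(-10,15 \right)}\right)^{2} = \left(8 - 10 \left(1 - 15\right)\right)^{2} = \left(8 - -140\right)^{2} = \left(8 + 140\right)^{2} = 148^{2} = 21904$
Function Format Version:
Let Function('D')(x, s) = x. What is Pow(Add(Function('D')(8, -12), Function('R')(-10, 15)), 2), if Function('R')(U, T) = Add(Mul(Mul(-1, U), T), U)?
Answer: 21904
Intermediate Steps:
Function('R')(U, T) = Add(U, Mul(-1, T, U)) (Function('R')(U, T) = Add(Mul(-1, T, U), U) = Add(U, Mul(-1, T, U)))
Pow(Add(Function('D')(8, -12), Function('R')(-10, 15)), 2) = Pow(Add(8, Mul(-10, Add(1, Mul(-1, 15)))), 2) = Pow(Add(8, Mul(-10, Add(1, -15))), 2) = Pow(Add(8, Mul(-10, -14)), 2) = Pow(Add(8, 140), 2) = Pow(148, 2) = 21904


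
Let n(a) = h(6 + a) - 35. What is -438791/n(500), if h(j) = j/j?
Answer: 438791/34 ≈ 12906.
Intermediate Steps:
h(j) = 1
n(a) = -34 (n(a) = 1 - 35 = -34)
-438791/n(500) = -438791/(-34) = -438791*(-1/34) = 438791/34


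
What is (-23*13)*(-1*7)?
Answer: 2093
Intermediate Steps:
(-23*13)*(-1*7) = -299*(-7) = 2093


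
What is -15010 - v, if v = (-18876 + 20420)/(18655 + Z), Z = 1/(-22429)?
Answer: -3140206835158/209206497 ≈ -15010.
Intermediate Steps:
Z = -1/22429 ≈ -4.4585e-5
v = 17315188/209206497 (v = (-18876 + 20420)/(18655 - 1/22429) = 1544/(418412994/22429) = 1544*(22429/418412994) = 17315188/209206497 ≈ 0.082766)
-15010 - v = -15010 - 1*17315188/209206497 = -15010 - 17315188/209206497 = -3140206835158/209206497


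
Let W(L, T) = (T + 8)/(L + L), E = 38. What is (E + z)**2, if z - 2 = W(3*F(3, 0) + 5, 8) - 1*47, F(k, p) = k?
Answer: 2025/49 ≈ 41.327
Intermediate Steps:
W(L, T) = (8 + T)/(2*L) (W(L, T) = (8 + T)/((2*L)) = (8 + T)*(1/(2*L)) = (8 + T)/(2*L))
z = -311/7 (z = 2 + ((8 + 8)/(2*(3*3 + 5)) - 1*47) = 2 + ((1/2)*16/(9 + 5) - 47) = 2 + ((1/2)*16/14 - 47) = 2 + ((1/2)*(1/14)*16 - 47) = 2 + (4/7 - 47) = 2 - 325/7 = -311/7 ≈ -44.429)
(E + z)**2 = (38 - 311/7)**2 = (-45/7)**2 = 2025/49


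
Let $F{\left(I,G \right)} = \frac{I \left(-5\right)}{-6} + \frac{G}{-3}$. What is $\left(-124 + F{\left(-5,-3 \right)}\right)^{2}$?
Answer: $\frac{582169}{36} \approx 16171.0$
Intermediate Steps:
$F{\left(I,G \right)} = - \frac{G}{3} + \frac{5 I}{6}$ ($F{\left(I,G \right)} = - 5 I \left(- \frac{1}{6}\right) + G \left(- \frac{1}{3}\right) = \frac{5 I}{6} - \frac{G}{3} = - \frac{G}{3} + \frac{5 I}{6}$)
$\left(-124 + F{\left(-5,-3 \right)}\right)^{2} = \left(-124 + \left(\left(- \frac{1}{3}\right) \left(-3\right) + \frac{5}{6} \left(-5\right)\right)\right)^{2} = \left(-124 + \left(1 - \frac{25}{6}\right)\right)^{2} = \left(-124 - \frac{19}{6}\right)^{2} = \left(- \frac{763}{6}\right)^{2} = \frac{582169}{36}$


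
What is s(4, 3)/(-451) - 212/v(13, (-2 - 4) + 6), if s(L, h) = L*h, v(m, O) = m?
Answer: -95768/5863 ≈ -16.334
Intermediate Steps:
s(4, 3)/(-451) - 212/v(13, (-2 - 4) + 6) = (4*3)/(-451) - 212/13 = 12*(-1/451) - 212*1/13 = -12/451 - 212/13 = -95768/5863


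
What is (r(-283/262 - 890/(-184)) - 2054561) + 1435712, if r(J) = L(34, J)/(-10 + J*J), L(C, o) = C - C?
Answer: -618849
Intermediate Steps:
L(C, o) = 0
r(J) = 0 (r(J) = 0/(-10 + J*J) = 0/(-10 + J²) = 0)
(r(-283/262 - 890/(-184)) - 2054561) + 1435712 = (0 - 2054561) + 1435712 = -2054561 + 1435712 = -618849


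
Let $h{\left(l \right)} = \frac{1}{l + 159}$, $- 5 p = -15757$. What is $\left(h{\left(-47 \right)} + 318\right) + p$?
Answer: $\frac{1942869}{560} \approx 3469.4$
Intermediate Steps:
$p = \frac{15757}{5}$ ($p = \left(- \frac{1}{5}\right) \left(-15757\right) = \frac{15757}{5} \approx 3151.4$)
$h{\left(l \right)} = \frac{1}{159 + l}$
$\left(h{\left(-47 \right)} + 318\right) + p = \left(\frac{1}{159 - 47} + 318\right) + \frac{15757}{5} = \left(\frac{1}{112} + 318\right) + \frac{15757}{5} = \frac{35617}{112} + \frac{15757}{5} = \frac{1942869}{560}$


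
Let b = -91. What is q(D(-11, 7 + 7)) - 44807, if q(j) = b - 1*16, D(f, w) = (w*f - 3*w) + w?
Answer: -44914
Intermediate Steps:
D(f, w) = -2*w + f*w (D(f, w) = (f*w - 3*w) + w = (-3*w + f*w) + w = -2*w + f*w)
q(j) = -107 (q(j) = -91 - 1*16 = -91 - 16 = -107)
q(D(-11, 7 + 7)) - 44807 = -107 - 44807 = -44914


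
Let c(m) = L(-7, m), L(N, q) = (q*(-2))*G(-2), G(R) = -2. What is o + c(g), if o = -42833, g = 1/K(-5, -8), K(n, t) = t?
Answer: -85667/2 ≈ -42834.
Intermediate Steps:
g = -1/8 (g = 1/(-8) = -1/8 ≈ -0.12500)
L(N, q) = 4*q (L(N, q) = (q*(-2))*(-2) = -2*q*(-2) = 4*q)
c(m) = 4*m
o + c(g) = -42833 + 4*(-1/8) = -42833 - 1/2 = -85667/2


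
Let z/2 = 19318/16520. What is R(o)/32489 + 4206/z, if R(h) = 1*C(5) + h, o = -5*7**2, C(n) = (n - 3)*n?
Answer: 564357001555/313811251 ≈ 1798.4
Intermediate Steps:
C(n) = n*(-3 + n) (C(n) = (-3 + n)*n = n*(-3 + n))
z = 9659/4130 (z = 2*(19318/16520) = 2*(19318*(1/16520)) = 2*(9659/8260) = 9659/4130 ≈ 2.3387)
o = -245 (o = -5*49 = -245)
R(h) = 10 + h (R(h) = 1*(5*(-3 + 5)) + h = 1*(5*2) + h = 1*10 + h = 10 + h)
R(o)/32489 + 4206/z = (10 - 245)/32489 + 4206/(9659/4130) = -235*1/32489 + 4206*(4130/9659) = -235/32489 + 17370780/9659 = 564357001555/313811251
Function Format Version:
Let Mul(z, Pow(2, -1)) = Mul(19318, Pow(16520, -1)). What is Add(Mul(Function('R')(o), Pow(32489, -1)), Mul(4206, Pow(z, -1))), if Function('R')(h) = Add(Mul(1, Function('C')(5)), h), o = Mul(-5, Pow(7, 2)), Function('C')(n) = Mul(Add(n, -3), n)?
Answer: Rational(564357001555, 313811251) ≈ 1798.4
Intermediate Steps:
Function('C')(n) = Mul(n, Add(-3, n)) (Function('C')(n) = Mul(Add(-3, n), n) = Mul(n, Add(-3, n)))
z = Rational(9659, 4130) (z = Mul(2, Mul(19318, Pow(16520, -1))) = Mul(2, Mul(19318, Rational(1, 16520))) = Mul(2, Rational(9659, 8260)) = Rational(9659, 4130) ≈ 2.3387)
o = -245 (o = Mul(-5, 49) = -245)
Function('R')(h) = Add(10, h) (Function('R')(h) = Add(Mul(1, Mul(5, Add(-3, 5))), h) = Add(Mul(1, Mul(5, 2)), h) = Add(Mul(1, 10), h) = Add(10, h))
Add(Mul(Function('R')(o), Pow(32489, -1)), Mul(4206, Pow(z, -1))) = Add(Mul(Add(10, -245), Pow(32489, -1)), Mul(4206, Pow(Rational(9659, 4130), -1))) = Add(Mul(-235, Rational(1, 32489)), Mul(4206, Rational(4130, 9659))) = Add(Rational(-235, 32489), Rational(17370780, 9659)) = Rational(564357001555, 313811251)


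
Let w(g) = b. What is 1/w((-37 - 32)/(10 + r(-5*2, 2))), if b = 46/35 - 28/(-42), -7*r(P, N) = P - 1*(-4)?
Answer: 105/208 ≈ 0.50481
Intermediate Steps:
r(P, N) = -4/7 - P/7 (r(P, N) = -(P - 1*(-4))/7 = -(P + 4)/7 = -(4 + P)/7 = -4/7 - P/7)
b = 208/105 (b = 46*(1/35) - 28*(-1/42) = 46/35 + ⅔ = 208/105 ≈ 1.9810)
w(g) = 208/105
1/w((-37 - 32)/(10 + r(-5*2, 2))) = 1/(208/105) = 105/208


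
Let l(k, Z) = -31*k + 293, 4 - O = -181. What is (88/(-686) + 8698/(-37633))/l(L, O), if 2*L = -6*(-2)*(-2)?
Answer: -4639266/8583899135 ≈ -0.00054046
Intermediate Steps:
O = 185 (O = 4 - 1*(-181) = 4 + 181 = 185)
L = -12 (L = (-6*(-2)*(-2))/2 = (12*(-2))/2 = (½)*(-24) = -12)
l(k, Z) = 293 - 31*k
(88/(-686) + 8698/(-37633))/l(L, O) = (88/(-686) + 8698/(-37633))/(293 - 31*(-12)) = (88*(-1/686) + 8698*(-1/37633))/(293 + 372) = (-44/343 - 8698/37633)/665 = -4639266/12908119*1/665 = -4639266/8583899135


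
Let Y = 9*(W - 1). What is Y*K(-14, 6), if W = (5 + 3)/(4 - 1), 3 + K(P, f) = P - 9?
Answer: -390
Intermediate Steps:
K(P, f) = -12 + P (K(P, f) = -3 + (P - 9) = -3 + (-9 + P) = -12 + P)
W = 8/3 ≈ 2.6667
Y = 15 (Y = 9*(8/3 - 1) = 9*(5/3) = 15)
Y*K(-14, 6) = 15*(-12 - 14) = 15*(-26) = -390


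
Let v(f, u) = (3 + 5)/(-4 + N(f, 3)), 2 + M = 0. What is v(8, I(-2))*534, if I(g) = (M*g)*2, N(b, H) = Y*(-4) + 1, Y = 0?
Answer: -1424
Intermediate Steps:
M = -2 (M = -2 + 0 = -2)
N(b, H) = 1 (N(b, H) = 0*(-4) + 1 = 0 + 1 = 1)
I(g) = -4*g (I(g) = -2*g*2 = -4*g)
v(f, u) = -8/3 (v(f, u) = (3 + 5)/(-4 + 1) = 8/(-3) = 8*(-⅓) = -8/3)
v(8, I(-2))*534 = -8/3*534 = -1424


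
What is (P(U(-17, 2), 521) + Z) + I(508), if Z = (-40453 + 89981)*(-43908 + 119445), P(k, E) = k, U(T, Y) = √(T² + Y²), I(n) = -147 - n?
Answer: 3741195881 + √293 ≈ 3.7412e+9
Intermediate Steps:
Z = 3741196536 (Z = 49528*75537 = 3741196536)
(P(U(-17, 2), 521) + Z) + I(508) = (√((-17)² + 2²) + 3741196536) + (-147 - 1*508) = (√(289 + 4) + 3741196536) + (-147 - 508) = (√293 + 3741196536) - 655 = (3741196536 + √293) - 655 = 3741195881 + √293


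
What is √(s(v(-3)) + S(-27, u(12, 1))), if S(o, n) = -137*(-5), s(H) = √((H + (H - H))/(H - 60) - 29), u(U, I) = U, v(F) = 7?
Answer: √(1924165 + 106*I*√20458)/53 ≈ 26.173 + 0.10311*I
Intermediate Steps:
s(H) = √(-29 + H/(-60 + H)) (s(H) = √((H + 0)/(-60 + H) - 29) = √(H/(-60 + H) - 29) = √(-29 + H/(-60 + H)))
S(o, n) = 685
√(s(v(-3)) + S(-27, u(12, 1))) = √(2*√((435 - 7*7)/(-60 + 7)) + 685) = √(2*√((435 - 49)/(-53)) + 685) = √(2*√(-1/53*386) + 685) = √(2*√(-386/53) + 685) = √(2*(I*√20458/53) + 685) = √(2*I*√20458/53 + 685) = √(685 + 2*I*√20458/53)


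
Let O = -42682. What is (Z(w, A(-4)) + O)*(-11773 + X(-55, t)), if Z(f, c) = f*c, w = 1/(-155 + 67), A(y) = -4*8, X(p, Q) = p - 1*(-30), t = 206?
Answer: 5539137404/11 ≈ 5.0356e+8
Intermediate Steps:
X(p, Q) = 30 + p (X(p, Q) = p + 30 = 30 + p)
A(y) = -32
w = -1/88 (w = 1/(-88) = -1/88 ≈ -0.011364)
Z(f, c) = c*f
(Z(w, A(-4)) + O)*(-11773 + X(-55, t)) = (-32*(-1/88) - 42682)*(-11773 + (30 - 55)) = (4/11 - 42682)*(-11773 - 25) = -469498/11*(-11798) = 5539137404/11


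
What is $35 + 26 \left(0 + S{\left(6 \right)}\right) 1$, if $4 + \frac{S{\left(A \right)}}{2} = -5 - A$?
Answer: $-745$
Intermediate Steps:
$S{\left(A \right)} = -18 - 2 A$ ($S{\left(A \right)} = -8 + 2 \left(-5 - A\right) = -8 - \left(10 + 2 A\right) = -18 - 2 A$)
$35 + 26 \left(0 + S{\left(6 \right)}\right) 1 = 35 + 26 \left(0 - 30\right) 1 = 35 + 26 \left(\left(-30\right) 1\right) = 35 + 26 \left(-30\right) = 35 - 780 = -745$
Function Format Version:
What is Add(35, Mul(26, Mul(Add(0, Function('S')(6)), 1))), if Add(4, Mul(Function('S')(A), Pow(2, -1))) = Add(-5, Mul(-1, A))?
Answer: -745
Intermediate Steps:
Function('S')(A) = Add(-18, Mul(-2, A)) (Function('S')(A) = Add(-8, Mul(2, Add(-5, Mul(-1, A)))) = Add(-8, Add(-10, Mul(-2, A))) = Add(-18, Mul(-2, A)))
Add(35, Mul(26, Mul(Add(0, Function('S')(6)), 1))) = Add(35, Mul(26, Mul(Add(0, Add(-18, Mul(-2, 6))), 1))) = Add(35, Mul(26, Mul(Add(0, Add(-18, -12)), 1))) = Add(35, Mul(26, Mul(Add(0, -30), 1))) = Add(35, Mul(26, Mul(-30, 1))) = Add(35, Mul(26, -30)) = Add(35, -780) = -745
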